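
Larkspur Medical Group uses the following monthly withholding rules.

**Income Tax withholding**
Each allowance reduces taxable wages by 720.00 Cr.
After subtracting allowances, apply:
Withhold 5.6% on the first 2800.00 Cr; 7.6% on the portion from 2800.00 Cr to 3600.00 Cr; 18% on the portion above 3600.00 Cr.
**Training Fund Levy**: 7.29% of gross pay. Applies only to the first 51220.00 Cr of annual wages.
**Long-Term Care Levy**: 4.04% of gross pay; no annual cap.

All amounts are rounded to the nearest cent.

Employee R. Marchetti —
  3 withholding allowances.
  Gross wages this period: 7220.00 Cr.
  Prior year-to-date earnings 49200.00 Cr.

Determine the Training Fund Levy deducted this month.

147.26 Cr

Training Fund Levy: cap 51220.00 Cr − YTD 49200.00 Cr = 2020.00 Cr subject; 7.29% × 2020.00 Cr = 147.26 Cr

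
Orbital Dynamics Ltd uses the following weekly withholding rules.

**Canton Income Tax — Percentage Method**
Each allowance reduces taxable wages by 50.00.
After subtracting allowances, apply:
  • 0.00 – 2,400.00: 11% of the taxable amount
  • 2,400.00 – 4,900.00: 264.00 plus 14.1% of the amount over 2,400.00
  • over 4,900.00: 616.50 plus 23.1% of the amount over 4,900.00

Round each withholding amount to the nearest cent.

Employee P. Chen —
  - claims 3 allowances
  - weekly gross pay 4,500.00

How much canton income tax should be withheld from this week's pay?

538.95

Canton Income Tax: taxable = 4,500.00 − 3×50.00 = 4,350.00
  264.00 + 14.1% × (4,350.00 − 2,400.00) = 264.00 + 14.1% × 1,950.00 = 538.95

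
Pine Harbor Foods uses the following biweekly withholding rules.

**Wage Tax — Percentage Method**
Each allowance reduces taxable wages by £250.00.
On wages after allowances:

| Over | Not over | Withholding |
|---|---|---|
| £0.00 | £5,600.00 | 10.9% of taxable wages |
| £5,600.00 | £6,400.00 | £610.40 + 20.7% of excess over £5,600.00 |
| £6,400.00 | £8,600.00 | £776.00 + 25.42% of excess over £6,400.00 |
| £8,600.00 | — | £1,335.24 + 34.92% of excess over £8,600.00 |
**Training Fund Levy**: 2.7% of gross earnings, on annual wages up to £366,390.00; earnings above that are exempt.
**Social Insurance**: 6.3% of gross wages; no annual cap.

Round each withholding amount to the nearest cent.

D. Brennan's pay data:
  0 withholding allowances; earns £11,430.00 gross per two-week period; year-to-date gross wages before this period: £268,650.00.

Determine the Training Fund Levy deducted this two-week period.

Training Fund Levy: 2.7% × £11,430.00 = £308.61

£308.61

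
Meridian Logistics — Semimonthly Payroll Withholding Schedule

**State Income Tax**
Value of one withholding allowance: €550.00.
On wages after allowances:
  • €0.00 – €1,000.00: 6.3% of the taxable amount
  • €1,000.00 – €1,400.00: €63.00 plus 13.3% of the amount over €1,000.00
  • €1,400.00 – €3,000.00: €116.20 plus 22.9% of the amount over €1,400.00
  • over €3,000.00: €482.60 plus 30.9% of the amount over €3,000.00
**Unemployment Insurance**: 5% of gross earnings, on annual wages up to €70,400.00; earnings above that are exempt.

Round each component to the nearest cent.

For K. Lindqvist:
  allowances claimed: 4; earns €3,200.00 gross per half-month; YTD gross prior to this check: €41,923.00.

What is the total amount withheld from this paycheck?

€223.00

State Income Tax: taxable = €3,200.00 − 4×€550.00 = €1,000.00
  6.3% × €1,000.00 = €63.00
Unemployment Insurance: 5% × €3,200.00 = €160.00
Total: €63.00 + €160.00 = €223.00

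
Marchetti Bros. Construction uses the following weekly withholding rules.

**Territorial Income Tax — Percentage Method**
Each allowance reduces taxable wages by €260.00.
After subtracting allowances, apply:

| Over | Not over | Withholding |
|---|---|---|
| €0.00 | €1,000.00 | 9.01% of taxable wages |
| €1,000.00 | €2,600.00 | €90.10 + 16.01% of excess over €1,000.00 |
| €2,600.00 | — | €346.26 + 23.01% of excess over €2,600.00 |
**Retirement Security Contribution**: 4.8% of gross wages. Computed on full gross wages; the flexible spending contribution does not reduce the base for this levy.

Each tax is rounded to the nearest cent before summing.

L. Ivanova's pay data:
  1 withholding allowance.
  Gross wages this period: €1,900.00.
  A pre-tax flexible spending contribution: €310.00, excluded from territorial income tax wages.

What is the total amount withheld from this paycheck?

€234.13

Territorial Income Tax: taxable = €1,900.00 − €310.00 − 1×€260.00 = €1,330.00
  €90.10 + 16.01% × (€1,330.00 − €1,000.00) = €90.10 + 16.01% × €330.00 = €142.93
Retirement Security Contribution: 4.8% × €1,900.00 = €91.20
Total: €142.93 + €91.20 = €234.13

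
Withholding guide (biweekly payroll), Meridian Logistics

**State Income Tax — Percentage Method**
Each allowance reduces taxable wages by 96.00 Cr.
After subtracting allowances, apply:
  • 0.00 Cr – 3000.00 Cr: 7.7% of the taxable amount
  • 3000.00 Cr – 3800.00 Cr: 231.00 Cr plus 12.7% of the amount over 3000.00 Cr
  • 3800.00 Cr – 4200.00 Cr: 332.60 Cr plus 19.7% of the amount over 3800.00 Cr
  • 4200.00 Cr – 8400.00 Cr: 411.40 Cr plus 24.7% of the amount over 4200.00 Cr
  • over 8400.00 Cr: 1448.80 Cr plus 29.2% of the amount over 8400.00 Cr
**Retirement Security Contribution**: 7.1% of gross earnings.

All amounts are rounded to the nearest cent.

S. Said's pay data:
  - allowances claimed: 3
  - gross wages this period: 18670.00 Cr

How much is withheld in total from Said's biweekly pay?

5689.11 Cr

State Income Tax: taxable = 18670.00 Cr − 3×96.00 Cr = 18382.00 Cr
  1448.80 Cr + 29.2% × (18382.00 Cr − 8400.00 Cr) = 1448.80 Cr + 29.2% × 9982.00 Cr = 4363.54 Cr
Retirement Security Contribution: 7.1% × 18670.00 Cr = 1325.57 Cr
Total: 4363.54 Cr + 1325.57 Cr = 5689.11 Cr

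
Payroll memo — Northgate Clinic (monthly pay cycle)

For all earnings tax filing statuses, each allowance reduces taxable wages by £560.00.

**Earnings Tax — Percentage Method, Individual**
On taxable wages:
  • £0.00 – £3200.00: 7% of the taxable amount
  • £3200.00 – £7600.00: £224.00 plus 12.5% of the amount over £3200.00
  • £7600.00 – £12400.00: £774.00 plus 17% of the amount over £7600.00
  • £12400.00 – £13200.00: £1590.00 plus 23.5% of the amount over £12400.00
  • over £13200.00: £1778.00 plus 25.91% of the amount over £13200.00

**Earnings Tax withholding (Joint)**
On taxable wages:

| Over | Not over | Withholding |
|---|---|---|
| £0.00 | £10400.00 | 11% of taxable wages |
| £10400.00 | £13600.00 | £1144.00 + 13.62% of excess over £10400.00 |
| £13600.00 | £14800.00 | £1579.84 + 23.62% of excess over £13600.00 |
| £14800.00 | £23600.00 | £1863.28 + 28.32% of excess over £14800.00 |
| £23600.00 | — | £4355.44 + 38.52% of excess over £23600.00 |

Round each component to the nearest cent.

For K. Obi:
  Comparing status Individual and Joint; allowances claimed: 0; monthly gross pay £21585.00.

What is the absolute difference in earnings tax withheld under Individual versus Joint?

Earnings Tax (Individual): taxable = £21585.00
  £1778.00 + 25.91% × (£21585.00 − £13200.00) = £1778.00 + 25.91% × £8385.00 = £3950.55
Earnings Tax (Joint): taxable = £21585.00
  £1863.28 + 28.32% × (£21585.00 − £14800.00) = £1863.28 + 28.32% × £6785.00 = £3784.79
Difference: |£3950.55 − £3784.79| = £165.76 (higher under Individual)

£165.76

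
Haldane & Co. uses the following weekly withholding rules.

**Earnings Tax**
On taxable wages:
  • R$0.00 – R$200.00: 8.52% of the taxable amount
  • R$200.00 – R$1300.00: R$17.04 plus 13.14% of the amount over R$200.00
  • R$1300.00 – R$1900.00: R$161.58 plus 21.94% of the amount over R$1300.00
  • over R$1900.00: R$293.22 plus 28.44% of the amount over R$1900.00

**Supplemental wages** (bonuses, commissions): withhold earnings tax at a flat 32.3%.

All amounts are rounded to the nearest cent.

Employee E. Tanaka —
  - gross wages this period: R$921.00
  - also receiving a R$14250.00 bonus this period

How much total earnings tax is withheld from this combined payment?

Earnings Tax: taxable = R$921.00
  R$17.04 + 13.14% × (R$921.00 − R$200.00) = R$17.04 + 13.14% × R$721.00 = R$111.78
Supplemental (32.3% flat on bonus): 32.3% × R$14250.00 = R$4602.75
Total earnings tax: R$111.78 + R$4602.75 = R$4714.53

R$4714.53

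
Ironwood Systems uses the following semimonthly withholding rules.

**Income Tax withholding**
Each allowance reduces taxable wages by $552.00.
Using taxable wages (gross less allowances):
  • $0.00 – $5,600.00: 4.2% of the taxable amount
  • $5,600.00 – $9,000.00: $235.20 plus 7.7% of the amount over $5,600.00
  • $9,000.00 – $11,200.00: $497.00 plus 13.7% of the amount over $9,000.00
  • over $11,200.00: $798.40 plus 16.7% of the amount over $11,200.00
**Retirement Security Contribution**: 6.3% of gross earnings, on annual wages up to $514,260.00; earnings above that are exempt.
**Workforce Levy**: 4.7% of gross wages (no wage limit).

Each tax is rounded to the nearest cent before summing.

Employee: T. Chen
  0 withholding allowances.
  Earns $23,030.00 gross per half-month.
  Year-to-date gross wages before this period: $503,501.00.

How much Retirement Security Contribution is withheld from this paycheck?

Retirement Security Contribution: cap $514,260.00 − YTD $503,501.00 = $10,759.00 subject; 6.3% × $10,759.00 = $677.82

$677.82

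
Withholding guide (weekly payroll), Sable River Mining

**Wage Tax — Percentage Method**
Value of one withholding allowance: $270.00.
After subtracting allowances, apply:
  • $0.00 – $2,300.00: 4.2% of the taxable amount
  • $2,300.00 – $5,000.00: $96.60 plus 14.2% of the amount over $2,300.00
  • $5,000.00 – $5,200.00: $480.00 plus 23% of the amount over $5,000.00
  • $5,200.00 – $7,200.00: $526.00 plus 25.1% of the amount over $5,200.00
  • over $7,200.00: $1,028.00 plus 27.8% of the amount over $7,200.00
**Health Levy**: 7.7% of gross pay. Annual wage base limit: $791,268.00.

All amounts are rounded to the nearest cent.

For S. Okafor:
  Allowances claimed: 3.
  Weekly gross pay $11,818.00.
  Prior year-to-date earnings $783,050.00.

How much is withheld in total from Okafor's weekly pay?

$2,719.41

Wage Tax: taxable = $11,818.00 − 3×$270.00 = $11,008.00
  $1,028.00 + 27.8% × ($11,008.00 − $7,200.00) = $1,028.00 + 27.8% × $3,808.00 = $2,086.62
Health Levy: cap $791,268.00 − YTD $783,050.00 = $8,218.00 subject; 7.7% × $8,218.00 = $632.79
Total: $2,086.62 + $632.79 = $2,719.41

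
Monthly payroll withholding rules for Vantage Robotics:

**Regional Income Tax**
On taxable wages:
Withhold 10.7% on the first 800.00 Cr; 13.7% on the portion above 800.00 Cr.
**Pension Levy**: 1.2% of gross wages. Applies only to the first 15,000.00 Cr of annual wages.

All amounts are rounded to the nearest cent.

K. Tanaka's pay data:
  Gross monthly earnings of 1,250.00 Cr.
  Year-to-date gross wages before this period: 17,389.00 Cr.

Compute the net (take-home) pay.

Regional Income Tax: taxable = 1,250.00 Cr
  85.60 Cr + 13.7% × (1,250.00 Cr − 800.00 Cr) = 85.60 Cr + 13.7% × 450.00 Cr = 147.25 Cr
Pension Levy: YTD 17,389.00 Cr ≥ cap 15,000.00 Cr → 0.00 Cr
Total withheld: 147.25 Cr + 0.00 Cr = 147.25 Cr
Net pay: 1,250.00 Cr − 147.25 Cr = 1,102.75 Cr

1,102.75 Cr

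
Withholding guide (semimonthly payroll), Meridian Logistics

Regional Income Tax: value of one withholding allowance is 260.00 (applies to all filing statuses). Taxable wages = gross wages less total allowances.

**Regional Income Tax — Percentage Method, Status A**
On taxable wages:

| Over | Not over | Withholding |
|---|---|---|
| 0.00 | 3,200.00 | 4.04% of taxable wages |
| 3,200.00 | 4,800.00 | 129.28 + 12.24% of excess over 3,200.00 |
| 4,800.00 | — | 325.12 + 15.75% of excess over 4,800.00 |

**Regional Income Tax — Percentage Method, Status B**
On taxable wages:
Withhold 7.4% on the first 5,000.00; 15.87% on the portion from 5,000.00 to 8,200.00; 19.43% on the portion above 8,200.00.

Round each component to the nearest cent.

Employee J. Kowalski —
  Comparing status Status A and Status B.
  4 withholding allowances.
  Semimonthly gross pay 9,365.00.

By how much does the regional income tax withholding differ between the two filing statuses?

21.82

Regional Income Tax (Status A): taxable = 9,365.00 − 4×260.00 = 8,325.00
  325.12 + 15.75% × (8,325.00 − 4,800.00) = 325.12 + 15.75% × 3,525.00 = 880.31
Regional Income Tax (Status B): taxable = 9,365.00 − 4×260.00 = 8,325.00
  877.84 + 19.43% × (8,325.00 − 8,200.00) = 877.84 + 19.43% × 125.00 = 902.13
Difference: |880.31 − 902.13| = 21.82 (higher under Status B)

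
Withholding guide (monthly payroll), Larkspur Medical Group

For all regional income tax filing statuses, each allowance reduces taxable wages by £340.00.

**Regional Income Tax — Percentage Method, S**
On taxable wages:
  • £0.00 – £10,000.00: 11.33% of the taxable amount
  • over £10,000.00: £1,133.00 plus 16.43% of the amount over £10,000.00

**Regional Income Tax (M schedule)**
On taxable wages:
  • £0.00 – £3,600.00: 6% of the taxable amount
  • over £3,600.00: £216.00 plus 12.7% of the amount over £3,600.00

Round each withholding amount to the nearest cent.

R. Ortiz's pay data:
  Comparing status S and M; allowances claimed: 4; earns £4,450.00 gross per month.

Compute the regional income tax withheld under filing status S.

Regional Income Tax (S): taxable = £4,450.00 − 4×£340.00 = £3,090.00
  11.33% × £3,090.00 = £350.10

£350.10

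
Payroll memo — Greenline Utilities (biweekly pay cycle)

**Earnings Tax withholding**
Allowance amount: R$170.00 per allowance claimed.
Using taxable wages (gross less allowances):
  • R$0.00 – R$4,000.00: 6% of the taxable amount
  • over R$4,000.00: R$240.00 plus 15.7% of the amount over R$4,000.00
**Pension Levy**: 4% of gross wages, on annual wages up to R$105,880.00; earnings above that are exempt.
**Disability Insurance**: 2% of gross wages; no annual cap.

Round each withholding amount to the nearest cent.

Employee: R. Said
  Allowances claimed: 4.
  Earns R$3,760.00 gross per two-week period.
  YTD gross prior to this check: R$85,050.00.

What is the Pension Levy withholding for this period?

Pension Levy: 4% × R$3,760.00 = R$150.40

R$150.40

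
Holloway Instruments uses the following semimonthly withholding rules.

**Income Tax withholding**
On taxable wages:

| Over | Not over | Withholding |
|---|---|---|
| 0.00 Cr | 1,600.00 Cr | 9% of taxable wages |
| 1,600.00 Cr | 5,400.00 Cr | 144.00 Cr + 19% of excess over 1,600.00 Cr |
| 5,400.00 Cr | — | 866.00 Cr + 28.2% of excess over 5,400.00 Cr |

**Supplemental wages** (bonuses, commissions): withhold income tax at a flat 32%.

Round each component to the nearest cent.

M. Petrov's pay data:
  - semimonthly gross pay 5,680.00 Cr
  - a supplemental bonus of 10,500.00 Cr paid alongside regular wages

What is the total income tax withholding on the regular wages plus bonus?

Income Tax: taxable = 5,680.00 Cr
  866.00 Cr + 28.2% × (5,680.00 Cr − 5,400.00 Cr) = 866.00 Cr + 28.2% × 280.00 Cr = 944.96 Cr
Supplemental (32% flat on bonus): 32% × 10,500.00 Cr = 3,360.00 Cr
Total income tax: 944.96 Cr + 3,360.00 Cr = 4,304.96 Cr

4,304.96 Cr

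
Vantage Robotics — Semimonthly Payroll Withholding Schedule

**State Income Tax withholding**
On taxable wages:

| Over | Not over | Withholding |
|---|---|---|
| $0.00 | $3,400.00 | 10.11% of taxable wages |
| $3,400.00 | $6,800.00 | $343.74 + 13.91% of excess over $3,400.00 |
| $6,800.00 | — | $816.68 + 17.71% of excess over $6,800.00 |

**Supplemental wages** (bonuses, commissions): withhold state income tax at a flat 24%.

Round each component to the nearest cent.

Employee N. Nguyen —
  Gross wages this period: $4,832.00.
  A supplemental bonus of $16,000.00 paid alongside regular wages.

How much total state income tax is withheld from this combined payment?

State Income Tax: taxable = $4,832.00
  $343.74 + 13.91% × ($4,832.00 − $3,400.00) = $343.74 + 13.91% × $1,432.00 = $542.93
Supplemental (24% flat on bonus): 24% × $16,000.00 = $3,840.00
Total state income tax: $542.93 + $3,840.00 = $4,382.93

$4,382.93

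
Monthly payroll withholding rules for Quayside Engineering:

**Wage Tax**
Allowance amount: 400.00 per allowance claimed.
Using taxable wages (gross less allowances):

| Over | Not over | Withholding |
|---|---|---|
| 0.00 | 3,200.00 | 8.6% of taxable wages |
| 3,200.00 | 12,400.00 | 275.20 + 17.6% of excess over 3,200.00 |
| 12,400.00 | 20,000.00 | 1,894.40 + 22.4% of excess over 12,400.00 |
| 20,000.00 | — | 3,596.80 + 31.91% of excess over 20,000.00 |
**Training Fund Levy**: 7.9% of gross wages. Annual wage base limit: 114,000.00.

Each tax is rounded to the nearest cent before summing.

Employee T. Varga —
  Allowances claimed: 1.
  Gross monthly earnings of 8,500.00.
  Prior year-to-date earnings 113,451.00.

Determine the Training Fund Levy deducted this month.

Training Fund Levy: cap 114,000.00 − YTD 113,451.00 = 549.00 subject; 7.9% × 549.00 = 43.37

43.37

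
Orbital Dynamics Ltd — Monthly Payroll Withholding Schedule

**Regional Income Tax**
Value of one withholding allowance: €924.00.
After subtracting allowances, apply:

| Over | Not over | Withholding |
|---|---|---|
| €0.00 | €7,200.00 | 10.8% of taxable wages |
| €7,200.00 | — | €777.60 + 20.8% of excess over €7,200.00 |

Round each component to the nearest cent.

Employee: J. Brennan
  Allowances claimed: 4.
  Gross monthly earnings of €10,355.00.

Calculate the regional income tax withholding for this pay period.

Regional Income Tax: taxable = €10,355.00 − 4×€924.00 = €6,659.00
  10.8% × €6,659.00 = €719.17

€719.17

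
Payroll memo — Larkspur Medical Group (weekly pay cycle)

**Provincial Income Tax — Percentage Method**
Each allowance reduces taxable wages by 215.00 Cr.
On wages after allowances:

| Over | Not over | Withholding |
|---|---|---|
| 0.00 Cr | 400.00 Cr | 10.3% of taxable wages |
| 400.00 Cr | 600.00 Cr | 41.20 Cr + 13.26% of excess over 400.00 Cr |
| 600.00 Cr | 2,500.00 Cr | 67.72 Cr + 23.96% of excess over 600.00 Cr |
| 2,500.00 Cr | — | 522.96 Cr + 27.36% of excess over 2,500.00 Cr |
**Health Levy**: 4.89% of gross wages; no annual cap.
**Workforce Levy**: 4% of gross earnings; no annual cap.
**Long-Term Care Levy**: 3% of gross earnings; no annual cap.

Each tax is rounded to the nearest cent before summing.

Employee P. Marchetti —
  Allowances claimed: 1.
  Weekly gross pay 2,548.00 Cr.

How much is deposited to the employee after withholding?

Provincial Income Tax: taxable = 2,548.00 Cr − 1×215.00 Cr = 2,333.00 Cr
  67.72 Cr + 23.96% × (2,333.00 Cr − 600.00 Cr) = 67.72 Cr + 23.96% × 1,733.00 Cr = 482.95 Cr
Health Levy: 4.89% × 2,548.00 Cr = 124.60 Cr
Workforce Levy: 4% × 2,548.00 Cr = 101.92 Cr
Long-Term Care Levy: 3% × 2,548.00 Cr = 76.44 Cr
Total withheld: 482.95 Cr + 124.60 Cr + 101.92 Cr + 76.44 Cr = 785.91 Cr
Net pay: 2,548.00 Cr − 785.91 Cr = 1,762.09 Cr

1,762.09 Cr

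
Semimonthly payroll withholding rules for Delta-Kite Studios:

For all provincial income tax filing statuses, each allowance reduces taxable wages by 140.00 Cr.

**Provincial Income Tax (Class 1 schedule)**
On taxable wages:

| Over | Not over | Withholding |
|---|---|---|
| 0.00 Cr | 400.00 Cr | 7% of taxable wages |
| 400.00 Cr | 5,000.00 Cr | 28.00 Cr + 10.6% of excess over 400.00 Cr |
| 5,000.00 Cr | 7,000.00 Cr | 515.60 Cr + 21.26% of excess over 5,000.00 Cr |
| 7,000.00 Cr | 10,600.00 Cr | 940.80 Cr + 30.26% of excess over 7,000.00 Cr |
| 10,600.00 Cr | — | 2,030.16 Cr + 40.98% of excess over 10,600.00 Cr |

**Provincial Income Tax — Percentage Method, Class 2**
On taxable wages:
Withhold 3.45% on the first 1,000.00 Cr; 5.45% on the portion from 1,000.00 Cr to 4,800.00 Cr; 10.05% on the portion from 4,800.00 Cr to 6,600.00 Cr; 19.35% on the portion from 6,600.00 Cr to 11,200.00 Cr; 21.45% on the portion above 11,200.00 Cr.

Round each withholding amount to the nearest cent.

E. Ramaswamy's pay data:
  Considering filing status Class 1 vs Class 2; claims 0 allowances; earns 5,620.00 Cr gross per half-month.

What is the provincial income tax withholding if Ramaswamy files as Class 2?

Provincial Income Tax (Class 2): taxable = 5,620.00 Cr
  241.60 Cr + 10.05% × (5,620.00 Cr − 4,800.00 Cr) = 241.60 Cr + 10.05% × 820.00 Cr = 324.01 Cr

324.01 Cr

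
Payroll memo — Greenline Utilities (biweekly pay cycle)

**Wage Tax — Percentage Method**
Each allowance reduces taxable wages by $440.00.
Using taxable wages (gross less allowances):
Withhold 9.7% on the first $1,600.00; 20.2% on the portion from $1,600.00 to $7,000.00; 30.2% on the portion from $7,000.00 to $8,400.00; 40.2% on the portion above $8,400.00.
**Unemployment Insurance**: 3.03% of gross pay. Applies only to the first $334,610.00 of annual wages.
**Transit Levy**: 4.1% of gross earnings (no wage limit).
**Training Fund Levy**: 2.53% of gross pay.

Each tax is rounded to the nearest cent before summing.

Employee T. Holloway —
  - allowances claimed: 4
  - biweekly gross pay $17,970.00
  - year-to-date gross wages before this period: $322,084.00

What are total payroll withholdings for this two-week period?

Wage Tax: taxable = $17,970.00 − 4×$440.00 = $16,210.00
  $1,668.80 + 40.2% × ($16,210.00 − $8,400.00) = $1,668.80 + 40.2% × $7,810.00 = $4,808.42
Unemployment Insurance: cap $334,610.00 − YTD $322,084.00 = $12,526.00 subject; 3.03% × $12,526.00 = $379.54
Transit Levy: 4.1% × $17,970.00 = $736.77
Training Fund Levy: 2.53% × $17,970.00 = $454.64
Total: $4,808.42 + $379.54 + $736.77 + $454.64 = $6,379.37

$6,379.37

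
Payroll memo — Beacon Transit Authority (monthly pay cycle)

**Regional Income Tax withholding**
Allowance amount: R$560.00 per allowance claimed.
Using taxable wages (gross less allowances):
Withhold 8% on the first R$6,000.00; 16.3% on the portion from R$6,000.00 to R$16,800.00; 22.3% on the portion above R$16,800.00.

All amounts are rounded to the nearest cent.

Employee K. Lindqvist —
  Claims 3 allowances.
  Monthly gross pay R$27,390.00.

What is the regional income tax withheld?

Regional Income Tax: taxable = R$27,390.00 − 3×R$560.00 = R$25,710.00
  R$2,240.40 + 22.3% × (R$25,710.00 − R$16,800.00) = R$2,240.40 + 22.3% × R$8,910.00 = R$4,227.33

R$4,227.33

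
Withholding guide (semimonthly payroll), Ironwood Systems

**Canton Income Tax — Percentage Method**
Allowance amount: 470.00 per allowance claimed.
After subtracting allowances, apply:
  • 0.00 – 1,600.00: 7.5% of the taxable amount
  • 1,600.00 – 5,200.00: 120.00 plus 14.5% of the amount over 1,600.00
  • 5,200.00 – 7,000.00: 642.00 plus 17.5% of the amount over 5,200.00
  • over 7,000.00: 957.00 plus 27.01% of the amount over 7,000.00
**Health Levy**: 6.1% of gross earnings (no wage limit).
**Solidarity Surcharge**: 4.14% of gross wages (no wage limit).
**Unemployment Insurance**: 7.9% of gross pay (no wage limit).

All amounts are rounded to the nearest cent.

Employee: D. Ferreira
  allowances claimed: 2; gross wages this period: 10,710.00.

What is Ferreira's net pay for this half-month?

7,062.03

Canton Income Tax: taxable = 10,710.00 − 2×470.00 = 9,770.00
  957.00 + 27.01% × (9,770.00 − 7,000.00) = 957.00 + 27.01% × 2,770.00 = 1,705.18
Health Levy: 6.1% × 10,710.00 = 653.31
Solidarity Surcharge: 4.14% × 10,710.00 = 443.39
Unemployment Insurance: 7.9% × 10,710.00 = 846.09
Total withheld: 1,705.18 + 653.31 + 443.39 + 846.09 = 3,647.97
Net pay: 10,710.00 − 3,647.97 = 7,062.03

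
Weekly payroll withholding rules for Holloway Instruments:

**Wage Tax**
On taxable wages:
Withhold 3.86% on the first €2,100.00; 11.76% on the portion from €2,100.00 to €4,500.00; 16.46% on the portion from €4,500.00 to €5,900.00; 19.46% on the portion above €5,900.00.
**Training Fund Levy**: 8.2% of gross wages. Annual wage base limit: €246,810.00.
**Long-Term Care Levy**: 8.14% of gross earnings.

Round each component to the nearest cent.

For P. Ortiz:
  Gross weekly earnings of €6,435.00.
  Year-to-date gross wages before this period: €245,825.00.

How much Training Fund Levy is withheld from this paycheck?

Training Fund Levy: cap €246,810.00 − YTD €245,825.00 = €985.00 subject; 8.2% × €985.00 = €80.77

€80.77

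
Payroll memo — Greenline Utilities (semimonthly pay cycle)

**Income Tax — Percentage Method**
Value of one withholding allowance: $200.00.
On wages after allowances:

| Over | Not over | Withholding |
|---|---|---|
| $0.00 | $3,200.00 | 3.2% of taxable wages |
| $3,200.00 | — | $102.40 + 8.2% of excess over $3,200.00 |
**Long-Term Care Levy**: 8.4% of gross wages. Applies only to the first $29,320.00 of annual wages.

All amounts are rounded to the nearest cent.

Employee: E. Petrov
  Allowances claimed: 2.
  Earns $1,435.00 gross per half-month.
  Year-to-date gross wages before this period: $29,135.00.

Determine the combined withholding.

$48.66

Income Tax: taxable = $1,435.00 − 2×$200.00 = $1,035.00
  3.2% × $1,035.00 = $33.12
Long-Term Care Levy: cap $29,320.00 − YTD $29,135.00 = $185.00 subject; 8.4% × $185.00 = $15.54
Total: $33.12 + $15.54 = $48.66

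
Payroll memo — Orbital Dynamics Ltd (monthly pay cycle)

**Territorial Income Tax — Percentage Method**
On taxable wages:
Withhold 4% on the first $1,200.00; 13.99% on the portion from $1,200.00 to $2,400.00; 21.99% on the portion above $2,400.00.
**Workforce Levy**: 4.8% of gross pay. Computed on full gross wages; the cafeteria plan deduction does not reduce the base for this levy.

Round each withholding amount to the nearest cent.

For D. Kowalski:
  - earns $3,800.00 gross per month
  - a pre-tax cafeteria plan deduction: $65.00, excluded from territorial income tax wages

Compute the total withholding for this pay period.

$691.85

Territorial Income Tax: taxable = $3,800.00 − $65.00 = $3,735.00
  $215.88 + 21.99% × ($3,735.00 − $2,400.00) = $215.88 + 21.99% × $1,335.00 = $509.45
Workforce Levy: 4.8% × $3,800.00 = $182.40
Total: $509.45 + $182.40 = $691.85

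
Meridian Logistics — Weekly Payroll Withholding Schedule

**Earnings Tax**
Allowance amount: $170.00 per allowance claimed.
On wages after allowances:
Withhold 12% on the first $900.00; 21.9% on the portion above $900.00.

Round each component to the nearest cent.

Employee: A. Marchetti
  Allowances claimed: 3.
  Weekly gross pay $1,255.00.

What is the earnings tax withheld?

Earnings Tax: taxable = $1,255.00 − 3×$170.00 = $745.00
  12% × $745.00 = $89.40

$89.40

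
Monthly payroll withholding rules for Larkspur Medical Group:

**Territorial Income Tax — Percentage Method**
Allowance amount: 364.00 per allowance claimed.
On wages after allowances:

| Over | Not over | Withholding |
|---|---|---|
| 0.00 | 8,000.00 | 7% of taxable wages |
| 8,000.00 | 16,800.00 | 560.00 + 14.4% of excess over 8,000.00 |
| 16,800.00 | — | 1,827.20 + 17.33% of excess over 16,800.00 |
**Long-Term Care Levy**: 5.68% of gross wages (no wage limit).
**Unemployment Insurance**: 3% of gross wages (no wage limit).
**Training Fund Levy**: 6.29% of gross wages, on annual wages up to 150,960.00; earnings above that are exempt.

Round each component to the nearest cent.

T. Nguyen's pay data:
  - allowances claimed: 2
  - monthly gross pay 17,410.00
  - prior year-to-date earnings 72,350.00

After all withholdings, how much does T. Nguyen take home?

Territorial Income Tax: taxable = 17,410.00 − 2×364.00 = 16,682.00
  560.00 + 14.4% × (16,682.00 − 8,000.00) = 560.00 + 14.4% × 8,682.00 = 1,810.21
Long-Term Care Levy: 5.68% × 17,410.00 = 988.89
Unemployment Insurance: 3% × 17,410.00 = 522.30
Training Fund Levy: 6.29% × 17,410.00 = 1,095.09
Total withheld: 1,810.21 + 988.89 + 522.30 + 1,095.09 = 4,416.49
Net pay: 17,410.00 − 4,416.49 = 12,993.51

12,993.51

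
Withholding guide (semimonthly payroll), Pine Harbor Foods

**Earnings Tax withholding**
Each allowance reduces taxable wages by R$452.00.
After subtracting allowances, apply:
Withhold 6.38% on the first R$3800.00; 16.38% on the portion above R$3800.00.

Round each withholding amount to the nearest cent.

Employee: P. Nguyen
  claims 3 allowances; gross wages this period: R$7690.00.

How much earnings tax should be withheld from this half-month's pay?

R$657.51

Earnings Tax: taxable = R$7690.00 − 3×R$452.00 = R$6334.00
  R$242.44 + 16.38% × (R$6334.00 − R$3800.00) = R$242.44 + 16.38% × R$2534.00 = R$657.51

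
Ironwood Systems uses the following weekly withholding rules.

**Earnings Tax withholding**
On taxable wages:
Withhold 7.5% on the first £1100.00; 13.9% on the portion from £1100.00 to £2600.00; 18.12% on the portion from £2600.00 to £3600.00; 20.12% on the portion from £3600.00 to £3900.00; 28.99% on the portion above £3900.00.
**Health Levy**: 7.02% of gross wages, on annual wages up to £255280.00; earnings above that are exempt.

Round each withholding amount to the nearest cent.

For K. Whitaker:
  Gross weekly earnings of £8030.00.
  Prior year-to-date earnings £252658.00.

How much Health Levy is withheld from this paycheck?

Health Levy: cap £255280.00 − YTD £252658.00 = £2622.00 subject; 7.02% × £2622.00 = £184.06

£184.06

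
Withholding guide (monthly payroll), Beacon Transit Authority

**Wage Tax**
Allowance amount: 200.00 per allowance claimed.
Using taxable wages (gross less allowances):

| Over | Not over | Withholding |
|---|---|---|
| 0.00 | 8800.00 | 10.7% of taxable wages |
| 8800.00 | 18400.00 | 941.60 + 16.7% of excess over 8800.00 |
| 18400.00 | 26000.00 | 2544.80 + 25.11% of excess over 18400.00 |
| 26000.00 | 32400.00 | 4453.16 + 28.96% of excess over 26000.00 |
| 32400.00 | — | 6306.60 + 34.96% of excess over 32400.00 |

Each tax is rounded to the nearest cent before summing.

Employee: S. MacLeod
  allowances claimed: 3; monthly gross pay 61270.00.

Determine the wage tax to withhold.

Wage Tax: taxable = 61270.00 − 3×200.00 = 60670.00
  6306.60 + 34.96% × (60670.00 − 32400.00) = 6306.60 + 34.96% × 28270.00 = 16189.79

16189.79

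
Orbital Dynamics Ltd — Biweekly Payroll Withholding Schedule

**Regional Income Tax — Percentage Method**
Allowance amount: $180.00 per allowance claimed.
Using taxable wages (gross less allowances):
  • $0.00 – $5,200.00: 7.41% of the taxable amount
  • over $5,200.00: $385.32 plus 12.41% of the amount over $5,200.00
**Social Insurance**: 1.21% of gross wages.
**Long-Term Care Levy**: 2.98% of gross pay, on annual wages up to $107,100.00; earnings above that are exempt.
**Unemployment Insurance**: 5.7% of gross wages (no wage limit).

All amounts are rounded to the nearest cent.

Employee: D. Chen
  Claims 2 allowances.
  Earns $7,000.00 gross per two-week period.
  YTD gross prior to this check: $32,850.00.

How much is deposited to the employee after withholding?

Regional Income Tax: taxable = $7,000.00 − 2×$180.00 = $6,640.00
  $385.32 + 12.41% × ($6,640.00 − $5,200.00) = $385.32 + 12.41% × $1,440.00 = $564.02
Social Insurance: 1.21% × $7,000.00 = $84.70
Long-Term Care Levy: 2.98% × $7,000.00 = $208.60
Unemployment Insurance: 5.7% × $7,000.00 = $399.00
Total withheld: $564.02 + $84.70 + $208.60 + $399.00 = $1,256.32
Net pay: $7,000.00 − $1,256.32 = $5,743.68

$5,743.68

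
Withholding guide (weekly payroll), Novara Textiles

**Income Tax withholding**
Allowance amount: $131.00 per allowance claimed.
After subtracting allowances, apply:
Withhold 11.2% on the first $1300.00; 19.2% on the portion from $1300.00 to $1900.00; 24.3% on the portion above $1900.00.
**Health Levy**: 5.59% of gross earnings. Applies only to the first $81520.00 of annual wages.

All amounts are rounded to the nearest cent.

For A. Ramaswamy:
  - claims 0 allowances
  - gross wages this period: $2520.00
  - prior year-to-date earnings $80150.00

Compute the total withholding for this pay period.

$488.04

Income Tax: taxable = $2520.00
  $260.80 + 24.3% × ($2520.00 − $1900.00) = $260.80 + 24.3% × $620.00 = $411.46
Health Levy: cap $81520.00 − YTD $80150.00 = $1370.00 subject; 5.59% × $1370.00 = $76.58
Total: $411.46 + $76.58 = $488.04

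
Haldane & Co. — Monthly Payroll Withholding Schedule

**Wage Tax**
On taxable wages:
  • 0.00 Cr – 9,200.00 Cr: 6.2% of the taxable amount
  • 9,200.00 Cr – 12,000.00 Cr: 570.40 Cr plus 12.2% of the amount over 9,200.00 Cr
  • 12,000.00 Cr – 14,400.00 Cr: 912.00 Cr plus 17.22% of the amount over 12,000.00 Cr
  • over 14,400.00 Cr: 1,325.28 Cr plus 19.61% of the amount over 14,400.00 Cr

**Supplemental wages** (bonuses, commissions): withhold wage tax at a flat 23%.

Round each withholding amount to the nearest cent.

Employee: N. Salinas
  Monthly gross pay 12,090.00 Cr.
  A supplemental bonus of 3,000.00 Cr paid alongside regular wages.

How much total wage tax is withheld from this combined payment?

1,617.50 Cr

Wage Tax: taxable = 12,090.00 Cr
  912.00 Cr + 17.22% × (12,090.00 Cr − 12,000.00 Cr) = 912.00 Cr + 17.22% × 90.00 Cr = 927.50 Cr
Supplemental (23% flat on bonus): 23% × 3,000.00 Cr = 690.00 Cr
Total wage tax: 927.50 Cr + 690.00 Cr = 1,617.50 Cr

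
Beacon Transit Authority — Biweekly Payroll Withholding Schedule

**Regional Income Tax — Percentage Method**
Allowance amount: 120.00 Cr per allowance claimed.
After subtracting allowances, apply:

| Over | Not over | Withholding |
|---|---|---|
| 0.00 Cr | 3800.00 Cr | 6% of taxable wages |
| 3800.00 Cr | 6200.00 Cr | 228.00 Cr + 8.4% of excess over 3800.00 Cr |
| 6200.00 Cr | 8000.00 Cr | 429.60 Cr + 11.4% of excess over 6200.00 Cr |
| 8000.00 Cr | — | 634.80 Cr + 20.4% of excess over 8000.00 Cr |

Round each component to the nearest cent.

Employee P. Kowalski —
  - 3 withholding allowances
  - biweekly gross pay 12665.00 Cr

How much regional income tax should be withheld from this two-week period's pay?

1513.02 Cr

Regional Income Tax: taxable = 12665.00 Cr − 3×120.00 Cr = 12305.00 Cr
  634.80 Cr + 20.4% × (12305.00 Cr − 8000.00 Cr) = 634.80 Cr + 20.4% × 4305.00 Cr = 1513.02 Cr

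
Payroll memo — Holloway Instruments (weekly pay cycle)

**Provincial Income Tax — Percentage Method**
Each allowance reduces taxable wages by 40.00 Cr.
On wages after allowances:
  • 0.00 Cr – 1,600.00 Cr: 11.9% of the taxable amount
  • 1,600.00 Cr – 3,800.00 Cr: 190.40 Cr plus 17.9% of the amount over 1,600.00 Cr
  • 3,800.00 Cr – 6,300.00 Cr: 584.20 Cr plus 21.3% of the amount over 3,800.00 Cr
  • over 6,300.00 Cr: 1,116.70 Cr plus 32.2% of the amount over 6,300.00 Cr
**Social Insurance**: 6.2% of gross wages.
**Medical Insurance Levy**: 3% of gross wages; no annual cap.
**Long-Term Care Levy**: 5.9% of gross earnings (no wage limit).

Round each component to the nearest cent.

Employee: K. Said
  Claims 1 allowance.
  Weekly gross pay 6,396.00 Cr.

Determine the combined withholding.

Provincial Income Tax: taxable = 6,396.00 Cr − 1×40.00 Cr = 6,356.00 Cr
  1,116.70 Cr + 32.2% × (6,356.00 Cr − 6,300.00 Cr) = 1,116.70 Cr + 32.2% × 56.00 Cr = 1,134.73 Cr
Social Insurance: 6.2% × 6,396.00 Cr = 396.55 Cr
Medical Insurance Levy: 3% × 6,396.00 Cr = 191.88 Cr
Long-Term Care Levy: 5.9% × 6,396.00 Cr = 377.36 Cr
Total: 1,134.73 Cr + 396.55 Cr + 191.88 Cr + 377.36 Cr = 2,100.52 Cr

2,100.52 Cr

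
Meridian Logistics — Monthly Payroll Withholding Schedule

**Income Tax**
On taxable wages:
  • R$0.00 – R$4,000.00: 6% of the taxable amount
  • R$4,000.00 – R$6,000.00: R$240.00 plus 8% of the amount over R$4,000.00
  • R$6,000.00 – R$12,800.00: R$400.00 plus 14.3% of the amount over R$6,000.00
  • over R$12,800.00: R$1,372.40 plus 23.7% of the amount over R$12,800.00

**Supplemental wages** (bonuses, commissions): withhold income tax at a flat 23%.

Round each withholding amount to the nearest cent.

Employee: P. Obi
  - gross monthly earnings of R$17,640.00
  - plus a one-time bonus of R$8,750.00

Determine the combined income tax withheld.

R$4,531.98

Income Tax: taxable = R$17,640.00
  R$1,372.40 + 23.7% × (R$17,640.00 − R$12,800.00) = R$1,372.40 + 23.7% × R$4,840.00 = R$2,519.48
Supplemental (23% flat on bonus): 23% × R$8,750.00 = R$2,012.50
Total income tax: R$2,519.48 + R$2,012.50 = R$4,531.98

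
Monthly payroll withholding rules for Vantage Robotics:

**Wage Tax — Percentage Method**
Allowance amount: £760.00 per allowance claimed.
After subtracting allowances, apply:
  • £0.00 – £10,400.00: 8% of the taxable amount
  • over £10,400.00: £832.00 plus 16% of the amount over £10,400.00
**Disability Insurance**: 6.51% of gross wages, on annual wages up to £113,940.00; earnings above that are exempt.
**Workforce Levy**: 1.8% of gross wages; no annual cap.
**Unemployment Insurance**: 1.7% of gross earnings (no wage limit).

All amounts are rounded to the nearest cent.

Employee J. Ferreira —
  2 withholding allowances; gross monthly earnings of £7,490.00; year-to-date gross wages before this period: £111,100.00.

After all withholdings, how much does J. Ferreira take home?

£6,565.37

Wage Tax: taxable = £7,490.00 − 2×£760.00 = £5,970.00
  8% × £5,970.00 = £477.60
Disability Insurance: cap £113,940.00 − YTD £111,100.00 = £2,840.00 subject; 6.51% × £2,840.00 = £184.88
Workforce Levy: 1.8% × £7,490.00 = £134.82
Unemployment Insurance: 1.7% × £7,490.00 = £127.33
Total withheld: £477.60 + £184.88 + £134.82 + £127.33 = £924.63
Net pay: £7,490.00 − £924.63 = £6,565.37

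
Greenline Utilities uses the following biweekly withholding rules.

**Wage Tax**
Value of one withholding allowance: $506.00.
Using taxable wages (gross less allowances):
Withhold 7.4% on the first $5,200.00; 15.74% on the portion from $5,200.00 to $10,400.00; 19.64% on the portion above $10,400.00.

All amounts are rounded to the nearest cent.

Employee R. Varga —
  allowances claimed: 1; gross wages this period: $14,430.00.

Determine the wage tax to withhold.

$1,895.39

Wage Tax: taxable = $14,430.00 − 1×$506.00 = $13,924.00
  $1,203.28 + 19.64% × ($13,924.00 − $10,400.00) = $1,203.28 + 19.64% × $3,524.00 = $1,895.39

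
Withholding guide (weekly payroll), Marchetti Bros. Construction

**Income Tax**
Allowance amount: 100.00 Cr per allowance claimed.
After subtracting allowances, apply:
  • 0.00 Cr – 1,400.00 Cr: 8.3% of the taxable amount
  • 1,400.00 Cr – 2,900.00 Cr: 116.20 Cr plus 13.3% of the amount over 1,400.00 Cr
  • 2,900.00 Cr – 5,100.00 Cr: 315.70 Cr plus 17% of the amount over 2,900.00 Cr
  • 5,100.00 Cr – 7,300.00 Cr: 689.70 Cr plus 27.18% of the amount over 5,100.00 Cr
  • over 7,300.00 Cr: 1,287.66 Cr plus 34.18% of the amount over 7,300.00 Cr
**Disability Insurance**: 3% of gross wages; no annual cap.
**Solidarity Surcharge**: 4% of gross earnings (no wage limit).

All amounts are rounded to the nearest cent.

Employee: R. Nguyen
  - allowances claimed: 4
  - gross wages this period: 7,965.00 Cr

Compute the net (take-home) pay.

6,029.21 Cr

Income Tax: taxable = 7,965.00 Cr − 4×100.00 Cr = 7,565.00 Cr
  1,287.66 Cr + 34.18% × (7,565.00 Cr − 7,300.00 Cr) = 1,287.66 Cr + 34.18% × 265.00 Cr = 1,378.24 Cr
Disability Insurance: 3% × 7,965.00 Cr = 238.95 Cr
Solidarity Surcharge: 4% × 7,965.00 Cr = 318.60 Cr
Total withheld: 1,378.24 Cr + 238.95 Cr + 318.60 Cr = 1,935.79 Cr
Net pay: 7,965.00 Cr − 1,935.79 Cr = 6,029.21 Cr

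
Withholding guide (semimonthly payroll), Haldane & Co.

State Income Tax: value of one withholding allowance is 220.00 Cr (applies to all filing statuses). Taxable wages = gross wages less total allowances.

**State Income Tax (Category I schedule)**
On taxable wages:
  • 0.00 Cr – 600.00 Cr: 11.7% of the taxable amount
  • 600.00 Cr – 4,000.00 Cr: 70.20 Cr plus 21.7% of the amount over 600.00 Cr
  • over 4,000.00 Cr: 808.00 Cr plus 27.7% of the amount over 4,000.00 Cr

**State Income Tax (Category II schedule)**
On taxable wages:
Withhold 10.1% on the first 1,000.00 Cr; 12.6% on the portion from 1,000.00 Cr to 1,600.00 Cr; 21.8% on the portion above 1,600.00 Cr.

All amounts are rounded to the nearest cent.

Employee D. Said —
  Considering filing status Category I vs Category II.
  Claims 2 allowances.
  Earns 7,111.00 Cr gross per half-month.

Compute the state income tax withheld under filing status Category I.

1,547.87 Cr

State Income Tax (Category I): taxable = 7,111.00 Cr − 2×220.00 Cr = 6,671.00 Cr
  808.00 Cr + 27.7% × (6,671.00 Cr − 4,000.00 Cr) = 808.00 Cr + 27.7% × 2,671.00 Cr = 1,547.87 Cr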